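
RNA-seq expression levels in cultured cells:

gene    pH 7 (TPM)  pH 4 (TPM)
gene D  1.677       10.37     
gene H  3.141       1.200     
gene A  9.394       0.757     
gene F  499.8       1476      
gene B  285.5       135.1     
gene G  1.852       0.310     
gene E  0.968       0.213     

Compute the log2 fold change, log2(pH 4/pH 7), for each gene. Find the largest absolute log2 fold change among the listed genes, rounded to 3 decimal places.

3.633

log2(10.37/1.677) = 2.628  (gene D)
log2(1.200/3.141) = -1.388  (gene H)
log2(0.757/9.394) = -3.633  (gene A)
log2(1476/499.8) = 1.562  (gene F)
log2(135.1/285.5) = -1.079  (gene B)
log2(0.310/1.852) = -2.579  (gene G)
log2(0.213/0.968) = -2.184  (gene E)
The largest magnitude belongs to gene A.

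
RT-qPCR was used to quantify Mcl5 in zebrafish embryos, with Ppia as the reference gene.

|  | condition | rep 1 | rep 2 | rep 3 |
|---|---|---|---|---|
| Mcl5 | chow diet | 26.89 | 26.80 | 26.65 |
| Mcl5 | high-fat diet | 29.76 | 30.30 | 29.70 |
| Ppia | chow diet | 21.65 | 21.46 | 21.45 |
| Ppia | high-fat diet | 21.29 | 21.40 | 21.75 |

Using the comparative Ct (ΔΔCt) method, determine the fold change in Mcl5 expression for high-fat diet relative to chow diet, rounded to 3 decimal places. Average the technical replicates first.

0.110

Mean Ct: Mcl5 chow diet 26.780; Mcl5 high-fat diet 29.920; Ppia chow diet 21.520; Ppia high-fat diet 21.480
ΔCt(chow diet) = 26.780 − 21.520 = 5.260
ΔCt(high-fat diet) = 29.920 − 21.480 = 8.440
ΔΔCt = 8.440 − 5.260 = 3.180
Fold change = 2^(−3.180) = 0.1103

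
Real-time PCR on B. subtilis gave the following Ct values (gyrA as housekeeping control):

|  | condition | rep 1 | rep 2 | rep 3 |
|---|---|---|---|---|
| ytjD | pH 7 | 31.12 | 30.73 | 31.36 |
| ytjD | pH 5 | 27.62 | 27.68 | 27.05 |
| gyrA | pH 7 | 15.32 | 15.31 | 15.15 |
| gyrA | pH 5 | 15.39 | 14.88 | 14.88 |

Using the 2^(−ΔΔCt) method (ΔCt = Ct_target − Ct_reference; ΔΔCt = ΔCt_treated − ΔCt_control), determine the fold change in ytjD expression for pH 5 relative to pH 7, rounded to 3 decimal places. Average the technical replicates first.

Mean Ct: ytjD pH 7 31.070; ytjD pH 5 27.450; gyrA pH 7 15.260; gyrA pH 5 15.050
ΔCt(pH 7) = 31.070 − 15.260 = 15.810
ΔCt(pH 5) = 27.450 − 15.050 = 12.400
ΔΔCt = 12.400 − 15.810 = -3.410
Fold change = 2^(−(-3.410)) = 2^3.410 = 10.6295

10.629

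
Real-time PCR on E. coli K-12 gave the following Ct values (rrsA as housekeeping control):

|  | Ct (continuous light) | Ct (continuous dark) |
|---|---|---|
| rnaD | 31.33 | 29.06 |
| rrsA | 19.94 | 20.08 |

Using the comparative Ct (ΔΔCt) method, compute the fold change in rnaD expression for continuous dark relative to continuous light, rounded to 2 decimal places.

5.31

ΔCt(continuous light) = 31.330 − 19.940 = 11.390
ΔCt(continuous dark) = 29.060 − 20.080 = 8.980
ΔΔCt = 8.980 − 11.390 = -2.410
Fold change = 2^(−(-2.410)) = 2^2.410 = 5.315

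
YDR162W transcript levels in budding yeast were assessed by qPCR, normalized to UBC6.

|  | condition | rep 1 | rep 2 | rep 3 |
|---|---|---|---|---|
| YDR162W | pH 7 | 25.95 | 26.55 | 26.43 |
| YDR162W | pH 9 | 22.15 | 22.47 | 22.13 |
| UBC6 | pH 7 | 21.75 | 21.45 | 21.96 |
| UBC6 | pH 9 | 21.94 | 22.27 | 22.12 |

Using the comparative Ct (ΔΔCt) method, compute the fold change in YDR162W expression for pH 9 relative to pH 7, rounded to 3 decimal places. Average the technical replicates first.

21.857

Mean Ct: YDR162W pH 7 26.310; YDR162W pH 9 22.250; UBC6 pH 7 21.720; UBC6 pH 9 22.110
ΔCt(pH 7) = 26.310 − 21.720 = 4.590
ΔCt(pH 9) = 22.250 − 22.110 = 0.140
ΔΔCt = 0.140 − 4.590 = -4.450
Fold change = 2^(−(-4.450)) = 2^4.450 = 21.8566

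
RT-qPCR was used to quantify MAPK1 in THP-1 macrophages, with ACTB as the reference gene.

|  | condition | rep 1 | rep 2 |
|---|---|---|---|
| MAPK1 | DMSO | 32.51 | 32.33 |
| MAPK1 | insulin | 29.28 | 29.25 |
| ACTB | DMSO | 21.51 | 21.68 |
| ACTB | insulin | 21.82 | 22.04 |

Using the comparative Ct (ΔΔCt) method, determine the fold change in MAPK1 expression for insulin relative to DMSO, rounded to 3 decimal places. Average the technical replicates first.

Mean Ct: MAPK1 DMSO 32.420; MAPK1 insulin 29.265; ACTB DMSO 21.595; ACTB insulin 21.930
ΔCt(DMSO) = 32.420 − 21.595 = 10.825
ΔCt(insulin) = 29.265 − 21.930 = 7.335
ΔΔCt = 7.335 − 10.825 = -3.490
Fold change = 2^(−(-3.490)) = 2^3.490 = 11.2356

11.236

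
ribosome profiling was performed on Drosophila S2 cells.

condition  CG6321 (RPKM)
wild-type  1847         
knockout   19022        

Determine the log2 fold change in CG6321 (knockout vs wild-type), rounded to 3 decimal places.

Fold change = 19022 / 1847 = 10.2989
log2(10.2989) = 3.3644

3.364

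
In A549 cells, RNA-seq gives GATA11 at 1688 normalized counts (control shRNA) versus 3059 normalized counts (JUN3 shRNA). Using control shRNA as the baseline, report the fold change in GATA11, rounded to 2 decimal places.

Fold change = 3059 / 1688 = 1.812
GATA11 is upregulated.

1.81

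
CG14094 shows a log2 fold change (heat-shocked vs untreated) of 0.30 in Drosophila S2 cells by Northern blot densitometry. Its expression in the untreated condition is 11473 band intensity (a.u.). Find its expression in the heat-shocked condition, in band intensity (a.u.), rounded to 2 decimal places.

14124.92

Fold change = 2^(0.30) = 1.2311
heat-shocked expression = 11473 × 1.2311 = 14124.92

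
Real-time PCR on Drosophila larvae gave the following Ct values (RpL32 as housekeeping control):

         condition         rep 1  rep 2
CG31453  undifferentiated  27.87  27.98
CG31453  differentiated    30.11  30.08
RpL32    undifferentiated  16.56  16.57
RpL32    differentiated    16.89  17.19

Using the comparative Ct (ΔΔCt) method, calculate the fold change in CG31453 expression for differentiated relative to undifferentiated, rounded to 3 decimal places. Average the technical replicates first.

0.309

Mean Ct: CG31453 undifferentiated 27.925; CG31453 differentiated 30.095; RpL32 undifferentiated 16.565; RpL32 differentiated 17.040
ΔCt(undifferentiated) = 27.925 − 16.565 = 11.360
ΔCt(differentiated) = 30.095 − 17.040 = 13.055
ΔΔCt = 13.055 − 11.360 = 1.695
Fold change = 2^(−1.695) = 0.3089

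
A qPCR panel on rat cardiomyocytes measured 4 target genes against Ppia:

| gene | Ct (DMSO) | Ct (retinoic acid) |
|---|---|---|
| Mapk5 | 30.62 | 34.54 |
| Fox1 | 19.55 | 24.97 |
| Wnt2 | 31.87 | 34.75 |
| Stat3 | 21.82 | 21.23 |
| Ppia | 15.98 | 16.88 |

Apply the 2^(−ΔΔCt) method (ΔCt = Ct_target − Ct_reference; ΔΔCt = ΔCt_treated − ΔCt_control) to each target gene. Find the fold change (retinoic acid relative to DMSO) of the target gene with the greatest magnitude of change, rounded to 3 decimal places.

Mapk5: ΔΔCt = (34.54−16.88) − (30.62−15.98) = 17.66 − 14.64 = 3.02; fold change = 2^-3.02 = 0.123
Fox1: ΔΔCt = (24.97−16.88) − (19.55−15.98) = 8.09 − 3.57 = 4.52; fold change = 2^-4.52 = 0.044
Wnt2: ΔΔCt = (34.75−16.88) − (31.87−15.98) = 17.87 − 15.89 = 1.98; fold change = 2^-1.98 = 0.253
Stat3: ΔΔCt = (21.23−16.88) − (21.82−15.98) = 4.35 − 5.84 = -1.49; fold change = 2^1.49 = 2.809
Fox1 has the largest |ΔΔCt| = 4.52.

0.044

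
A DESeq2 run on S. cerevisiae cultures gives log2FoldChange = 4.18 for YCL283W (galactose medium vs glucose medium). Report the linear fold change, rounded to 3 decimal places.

Fold change = 2^(4.18) = 18.1261

18.126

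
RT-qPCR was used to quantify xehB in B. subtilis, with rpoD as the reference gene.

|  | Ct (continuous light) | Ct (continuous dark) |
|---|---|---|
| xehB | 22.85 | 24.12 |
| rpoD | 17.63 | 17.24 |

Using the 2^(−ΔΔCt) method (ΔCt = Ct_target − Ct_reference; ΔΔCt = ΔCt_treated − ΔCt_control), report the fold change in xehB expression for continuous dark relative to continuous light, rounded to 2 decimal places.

0.32

ΔCt(continuous light) = 22.850 − 17.630 = 5.220
ΔCt(continuous dark) = 24.120 − 17.240 = 6.880
ΔΔCt = 6.880 − 5.220 = 1.660
Fold change = 2^(−1.660) = 0.316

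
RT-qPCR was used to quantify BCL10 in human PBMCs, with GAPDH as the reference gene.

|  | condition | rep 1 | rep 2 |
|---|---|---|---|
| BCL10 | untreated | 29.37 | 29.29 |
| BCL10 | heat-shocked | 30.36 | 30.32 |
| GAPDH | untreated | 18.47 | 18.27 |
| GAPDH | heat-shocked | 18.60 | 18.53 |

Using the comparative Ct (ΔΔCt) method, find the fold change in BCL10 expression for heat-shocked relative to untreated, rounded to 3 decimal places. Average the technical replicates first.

0.568

Mean Ct: BCL10 untreated 29.330; BCL10 heat-shocked 30.340; GAPDH untreated 18.370; GAPDH heat-shocked 18.565
ΔCt(untreated) = 29.330 − 18.370 = 10.960
ΔCt(heat-shocked) = 30.340 − 18.565 = 11.775
ΔΔCt = 11.775 − 10.960 = 0.815
Fold change = 2^(−0.815) = 0.5684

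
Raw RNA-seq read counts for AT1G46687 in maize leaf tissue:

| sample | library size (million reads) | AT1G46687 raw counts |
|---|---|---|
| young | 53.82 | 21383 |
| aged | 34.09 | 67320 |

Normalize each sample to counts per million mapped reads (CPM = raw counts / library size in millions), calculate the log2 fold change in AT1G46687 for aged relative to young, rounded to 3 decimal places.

CPM(young) = 21383 / 53.82 = 397.3058
CPM(aged) = 67320 / 34.09 = 1974.7727
Fold change = 1974.7727 / 397.3058 = 4.97041
log2(4.97041) = 2.3134

2.313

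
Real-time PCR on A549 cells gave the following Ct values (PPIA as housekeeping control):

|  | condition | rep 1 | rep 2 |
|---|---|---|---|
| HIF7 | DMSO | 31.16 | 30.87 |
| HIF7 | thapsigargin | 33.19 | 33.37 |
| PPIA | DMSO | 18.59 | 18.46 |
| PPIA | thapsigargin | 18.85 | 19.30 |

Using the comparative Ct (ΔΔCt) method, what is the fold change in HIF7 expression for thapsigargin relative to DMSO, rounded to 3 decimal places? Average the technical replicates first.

Mean Ct: HIF7 DMSO 31.015; HIF7 thapsigargin 33.280; PPIA DMSO 18.525; PPIA thapsigargin 19.075
ΔCt(DMSO) = 31.015 − 18.525 = 12.490
ΔCt(thapsigargin) = 33.280 − 19.075 = 14.205
ΔΔCt = 14.205 − 12.490 = 1.715
Fold change = 2^(−1.715) = 0.3046

0.305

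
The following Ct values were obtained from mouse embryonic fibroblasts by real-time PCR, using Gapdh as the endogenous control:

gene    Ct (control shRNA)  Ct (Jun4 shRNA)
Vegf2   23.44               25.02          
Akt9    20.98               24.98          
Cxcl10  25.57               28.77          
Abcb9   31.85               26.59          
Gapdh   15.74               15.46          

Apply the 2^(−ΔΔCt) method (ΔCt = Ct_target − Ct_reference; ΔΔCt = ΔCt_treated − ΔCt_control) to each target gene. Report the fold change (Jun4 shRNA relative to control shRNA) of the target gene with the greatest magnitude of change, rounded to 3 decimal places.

Vegf2: ΔΔCt = (25.02−15.46) − (23.44−15.74) = 9.56 − 7.70 = 1.86; fold change = 2^-1.86 = 0.275
Akt9: ΔΔCt = (24.98−15.46) − (20.98−15.74) = 9.52 − 5.24 = 4.28; fold change = 2^-4.28 = 0.051
Cxcl10: ΔΔCt = (28.77−15.46) − (25.57−15.74) = 13.31 − 9.83 = 3.48; fold change = 2^-3.48 = 0.090
Abcb9: ΔΔCt = (26.59−15.46) − (31.85−15.74) = 11.13 − 16.11 = -4.98; fold change = 2^4.98 = 31.559
Abcb9 has the largest |ΔΔCt| = 4.98.

31.559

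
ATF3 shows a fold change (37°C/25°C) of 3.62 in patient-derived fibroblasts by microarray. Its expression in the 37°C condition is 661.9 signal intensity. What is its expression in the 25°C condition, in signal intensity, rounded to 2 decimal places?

25°C expression = 661.9 / 3.62 = 182.85

182.85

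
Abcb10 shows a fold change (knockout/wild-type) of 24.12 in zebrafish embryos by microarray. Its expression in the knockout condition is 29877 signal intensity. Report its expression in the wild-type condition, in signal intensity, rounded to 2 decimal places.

1238.68

wild-type expression = 29877 / 24.12 = 1238.68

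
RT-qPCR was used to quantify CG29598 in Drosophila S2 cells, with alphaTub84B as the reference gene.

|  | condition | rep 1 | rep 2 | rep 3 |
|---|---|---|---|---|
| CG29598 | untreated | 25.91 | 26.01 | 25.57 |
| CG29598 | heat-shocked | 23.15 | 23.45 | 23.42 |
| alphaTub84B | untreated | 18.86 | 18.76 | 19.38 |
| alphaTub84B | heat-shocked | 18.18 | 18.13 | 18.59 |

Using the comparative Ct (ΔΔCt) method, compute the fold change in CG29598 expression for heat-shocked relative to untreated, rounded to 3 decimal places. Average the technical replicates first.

Mean Ct: CG29598 untreated 25.830; CG29598 heat-shocked 23.340; alphaTub84B untreated 19.000; alphaTub84B heat-shocked 18.300
ΔCt(untreated) = 25.830 − 19.000 = 6.830
ΔCt(heat-shocked) = 23.340 − 18.300 = 5.040
ΔΔCt = 5.040 − 6.830 = -1.790
Fold change = 2^(−(-1.790)) = 2^1.790 = 3.4581

3.458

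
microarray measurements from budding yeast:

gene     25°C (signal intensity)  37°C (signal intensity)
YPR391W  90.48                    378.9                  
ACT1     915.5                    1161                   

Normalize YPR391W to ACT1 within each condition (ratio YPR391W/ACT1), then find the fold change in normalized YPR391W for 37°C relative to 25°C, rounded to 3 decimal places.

3.302

YPR391W/ACT1 (25°C) = 90.48 / 915.5 = 0.098831
YPR391W/ACT1 (37°C) = 378.9 / 1161 = 0.32636
Fold change = 0.32636 / 0.098831 = 3.3022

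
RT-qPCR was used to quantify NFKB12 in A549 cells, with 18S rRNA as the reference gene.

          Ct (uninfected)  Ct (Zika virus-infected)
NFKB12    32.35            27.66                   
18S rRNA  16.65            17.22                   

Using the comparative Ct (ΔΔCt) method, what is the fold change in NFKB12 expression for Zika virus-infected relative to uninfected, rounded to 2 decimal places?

38.32

ΔCt(uninfected) = 32.350 − 16.650 = 15.700
ΔCt(Zika virus-infected) = 27.660 − 17.220 = 10.440
ΔΔCt = 10.440 − 15.700 = -5.260
Fold change = 2^(−(-5.260)) = 2^5.260 = 38.319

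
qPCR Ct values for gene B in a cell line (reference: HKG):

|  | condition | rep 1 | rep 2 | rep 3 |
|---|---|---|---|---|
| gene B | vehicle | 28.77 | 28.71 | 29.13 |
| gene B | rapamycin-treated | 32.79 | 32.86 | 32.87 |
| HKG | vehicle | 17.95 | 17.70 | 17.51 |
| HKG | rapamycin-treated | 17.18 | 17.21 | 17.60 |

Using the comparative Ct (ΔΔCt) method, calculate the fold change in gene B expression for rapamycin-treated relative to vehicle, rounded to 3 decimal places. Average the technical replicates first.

0.049

Mean Ct: gene B vehicle 28.870; gene B rapamycin-treated 32.840; HKG vehicle 17.720; HKG rapamycin-treated 17.330
ΔCt(vehicle) = 28.870 − 17.720 = 11.150
ΔCt(rapamycin-treated) = 32.840 − 17.330 = 15.510
ΔΔCt = 15.510 − 11.150 = 4.360
Fold change = 2^(−4.360) = 0.0487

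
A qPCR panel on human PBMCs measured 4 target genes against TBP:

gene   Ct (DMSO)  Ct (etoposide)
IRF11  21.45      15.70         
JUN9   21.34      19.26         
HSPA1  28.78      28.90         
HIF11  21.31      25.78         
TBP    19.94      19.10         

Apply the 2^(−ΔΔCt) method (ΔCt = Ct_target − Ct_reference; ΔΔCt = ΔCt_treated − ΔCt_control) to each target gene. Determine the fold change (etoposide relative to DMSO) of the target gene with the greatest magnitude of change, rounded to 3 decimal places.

IRF11: ΔΔCt = (15.70−19.10) − (21.45−19.94) = -3.40 − 1.51 = -4.91; fold change = 2^4.91 = 30.065
JUN9: ΔΔCt = (19.26−19.10) − (21.34−19.94) = 0.16 − 1.40 = -1.24; fold change = 2^1.24 = 2.362
HSPA1: ΔΔCt = (28.90−19.10) − (28.78−19.94) = 9.80 − 8.84 = 0.96; fold change = 2^-0.96 = 0.514
HIF11: ΔΔCt = (25.78−19.10) − (21.31−19.94) = 6.68 − 1.37 = 5.31; fold change = 2^-5.31 = 0.025
HIF11 has the largest |ΔΔCt| = 5.31.

0.025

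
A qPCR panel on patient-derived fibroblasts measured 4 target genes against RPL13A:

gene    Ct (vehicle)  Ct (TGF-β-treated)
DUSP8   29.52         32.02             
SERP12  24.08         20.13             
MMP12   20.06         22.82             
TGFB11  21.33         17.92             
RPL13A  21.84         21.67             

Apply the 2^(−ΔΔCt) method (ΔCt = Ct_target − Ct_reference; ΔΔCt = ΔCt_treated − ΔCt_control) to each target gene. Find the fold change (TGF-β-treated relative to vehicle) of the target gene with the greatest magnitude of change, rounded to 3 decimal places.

DUSP8: ΔΔCt = (32.02−21.67) − (29.52−21.84) = 10.35 − 7.68 = 2.67; fold change = 2^-2.67 = 0.157
SERP12: ΔΔCt = (20.13−21.67) − (24.08−21.84) = -1.54 − 2.24 = -3.78; fold change = 2^3.78 = 13.737
MMP12: ΔΔCt = (22.82−21.67) − (20.06−21.84) = 1.15 − (-1.78) = 2.93; fold change = 2^-2.93 = 0.131
TGFB11: ΔΔCt = (17.92−21.67) − (21.33−21.84) = -3.75 − (-0.51) = -3.24; fold change = 2^3.24 = 9.448
SERP12 has the largest |ΔΔCt| = 3.78.

13.737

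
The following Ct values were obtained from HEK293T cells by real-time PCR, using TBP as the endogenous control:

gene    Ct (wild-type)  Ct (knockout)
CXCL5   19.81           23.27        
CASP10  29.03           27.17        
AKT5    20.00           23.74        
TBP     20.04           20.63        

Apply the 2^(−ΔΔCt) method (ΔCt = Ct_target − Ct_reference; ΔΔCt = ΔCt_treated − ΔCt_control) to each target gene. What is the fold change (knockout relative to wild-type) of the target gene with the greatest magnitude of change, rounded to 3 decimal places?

0.113

CXCL5: ΔΔCt = (23.27−20.63) − (19.81−20.04) = 2.64 − (-0.23) = 2.87; fold change = 2^-2.87 = 0.137
CASP10: ΔΔCt = (27.17−20.63) − (29.03−20.04) = 6.54 − 8.99 = -2.45; fold change = 2^2.45 = 5.464
AKT5: ΔΔCt = (23.74−20.63) − (20.00−20.04) = 3.11 − (-0.04) = 3.15; fold change = 2^-3.15 = 0.113
AKT5 has the largest |ΔΔCt| = 3.15.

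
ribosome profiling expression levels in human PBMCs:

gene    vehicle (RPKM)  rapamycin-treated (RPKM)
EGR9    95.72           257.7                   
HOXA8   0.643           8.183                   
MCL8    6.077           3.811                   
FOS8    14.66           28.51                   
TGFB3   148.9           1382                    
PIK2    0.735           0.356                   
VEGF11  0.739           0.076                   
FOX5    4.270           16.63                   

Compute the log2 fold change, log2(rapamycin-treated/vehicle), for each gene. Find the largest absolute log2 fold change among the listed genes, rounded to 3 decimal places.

log2(257.7/95.72) = 1.429  (EGR9)
log2(8.183/0.643) = 3.670  (HOXA8)
log2(3.811/6.077) = -0.673  (MCL8)
log2(28.51/14.66) = 0.960  (FOS8)
log2(1382/148.9) = 3.214  (TGFB3)
log2(0.356/0.735) = -1.046  (PIK2)
log2(0.076/0.739) = -3.282  (VEGF11)
log2(16.63/4.270) = 1.961  (FOX5)
The largest magnitude belongs to HOXA8.

3.670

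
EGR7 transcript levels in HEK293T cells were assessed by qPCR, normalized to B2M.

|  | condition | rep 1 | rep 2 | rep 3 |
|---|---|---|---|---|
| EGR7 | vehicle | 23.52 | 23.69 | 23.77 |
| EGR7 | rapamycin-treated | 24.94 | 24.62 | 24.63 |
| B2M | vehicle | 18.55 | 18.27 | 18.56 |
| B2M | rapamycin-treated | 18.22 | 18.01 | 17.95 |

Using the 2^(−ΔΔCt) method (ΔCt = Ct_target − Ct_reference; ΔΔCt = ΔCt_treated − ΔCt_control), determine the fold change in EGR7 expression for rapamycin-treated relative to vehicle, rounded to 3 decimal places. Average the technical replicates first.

0.361

Mean Ct: EGR7 vehicle 23.660; EGR7 rapamycin-treated 24.730; B2M vehicle 18.460; B2M rapamycin-treated 18.060
ΔCt(vehicle) = 23.660 − 18.460 = 5.200
ΔCt(rapamycin-treated) = 24.730 − 18.060 = 6.670
ΔΔCt = 6.670 − 5.200 = 1.470
Fold change = 2^(−1.470) = 0.3610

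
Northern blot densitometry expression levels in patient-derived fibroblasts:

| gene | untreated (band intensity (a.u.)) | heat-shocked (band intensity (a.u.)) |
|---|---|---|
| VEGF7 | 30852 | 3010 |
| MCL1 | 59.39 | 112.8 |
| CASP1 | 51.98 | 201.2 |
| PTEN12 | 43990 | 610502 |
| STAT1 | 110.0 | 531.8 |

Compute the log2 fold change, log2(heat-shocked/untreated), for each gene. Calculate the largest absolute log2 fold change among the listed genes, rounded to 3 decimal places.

log2(3010/30852) = -3.358  (VEGF7)
log2(112.8/59.39) = 0.925  (MCL1)
log2(201.2/51.98) = 1.953  (CASP1)
log2(610502/43990) = 3.795  (PTEN12)
log2(531.8/110.0) = 2.273  (STAT1)
The largest magnitude belongs to PTEN12.

3.795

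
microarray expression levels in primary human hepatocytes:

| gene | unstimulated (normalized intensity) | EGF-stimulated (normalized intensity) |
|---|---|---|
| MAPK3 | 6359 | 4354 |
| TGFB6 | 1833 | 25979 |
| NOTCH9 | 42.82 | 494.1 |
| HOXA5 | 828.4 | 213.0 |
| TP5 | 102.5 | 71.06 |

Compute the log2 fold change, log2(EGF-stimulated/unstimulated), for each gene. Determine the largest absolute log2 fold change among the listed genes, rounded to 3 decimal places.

log2(4354/6359) = -0.546  (MAPK3)
log2(25979/1833) = 3.825  (TGFB6)
log2(494.1/42.82) = 3.528  (NOTCH9)
log2(213.0/828.4) = -1.959  (HOXA5)
log2(71.06/102.5) = -0.529  (TP5)
The largest magnitude belongs to TGFB6.

3.825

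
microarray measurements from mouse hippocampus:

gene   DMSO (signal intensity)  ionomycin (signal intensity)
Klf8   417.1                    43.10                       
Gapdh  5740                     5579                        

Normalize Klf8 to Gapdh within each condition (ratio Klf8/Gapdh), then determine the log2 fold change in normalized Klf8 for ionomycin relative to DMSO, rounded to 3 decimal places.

-3.234

Klf8/Gapdh (DMSO) = 417.1 / 5740 = 0.072666
Klf8/Gapdh (ionomycin) = 43.10 / 5579 = 0.0077254
Fold change = 0.0077254 / 0.072666 = 0.1063
log2(0.1063) = -3.2336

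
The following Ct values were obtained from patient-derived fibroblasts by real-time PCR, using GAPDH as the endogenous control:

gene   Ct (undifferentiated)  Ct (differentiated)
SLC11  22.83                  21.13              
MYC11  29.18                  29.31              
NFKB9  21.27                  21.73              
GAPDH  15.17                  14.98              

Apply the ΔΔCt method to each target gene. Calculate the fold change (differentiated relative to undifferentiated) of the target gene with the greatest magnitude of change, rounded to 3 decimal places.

SLC11: ΔΔCt = (21.13−14.98) − (22.83−15.17) = 6.15 − 7.66 = -1.51; fold change = 2^1.51 = 2.848
MYC11: ΔΔCt = (29.31−14.98) − (29.18−15.17) = 14.33 − 14.01 = 0.32; fold change = 2^-0.32 = 0.801
NFKB9: ΔΔCt = (21.73−14.98) − (21.27−15.17) = 6.75 − 6.10 = 0.65; fold change = 2^-0.65 = 0.637
SLC11 has the largest |ΔΔCt| = 1.51.

2.848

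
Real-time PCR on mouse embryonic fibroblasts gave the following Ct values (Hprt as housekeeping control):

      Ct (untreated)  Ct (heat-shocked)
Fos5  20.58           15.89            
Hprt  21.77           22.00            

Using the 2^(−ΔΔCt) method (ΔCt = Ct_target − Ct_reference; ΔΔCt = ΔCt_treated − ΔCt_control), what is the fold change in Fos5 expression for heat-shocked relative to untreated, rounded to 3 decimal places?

ΔCt(untreated) = 20.580 − 21.770 = -1.190
ΔCt(heat-shocked) = 15.890 − 22.000 = -6.110
ΔΔCt = -6.110 − (-1.190) = -4.920
Fold change = 2^(−(-4.920)) = 2^4.920 = 30.2738

30.274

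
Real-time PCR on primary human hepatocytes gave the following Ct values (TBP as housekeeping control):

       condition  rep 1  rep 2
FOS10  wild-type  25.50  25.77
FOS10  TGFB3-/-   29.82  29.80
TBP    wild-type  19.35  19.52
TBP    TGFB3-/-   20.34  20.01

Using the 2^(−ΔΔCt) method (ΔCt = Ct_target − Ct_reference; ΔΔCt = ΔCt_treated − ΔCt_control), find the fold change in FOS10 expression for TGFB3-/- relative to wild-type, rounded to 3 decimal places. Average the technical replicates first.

Mean Ct: FOS10 wild-type 25.635; FOS10 TGFB3-/- 29.810; TBP wild-type 19.435; TBP TGFB3-/- 20.175
ΔCt(wild-type) = 25.635 − 19.435 = 6.200
ΔCt(TGFB3-/-) = 29.810 − 20.175 = 9.635
ΔΔCt = 9.635 − 6.200 = 3.435
Fold change = 2^(−3.435) = 0.0925

0.092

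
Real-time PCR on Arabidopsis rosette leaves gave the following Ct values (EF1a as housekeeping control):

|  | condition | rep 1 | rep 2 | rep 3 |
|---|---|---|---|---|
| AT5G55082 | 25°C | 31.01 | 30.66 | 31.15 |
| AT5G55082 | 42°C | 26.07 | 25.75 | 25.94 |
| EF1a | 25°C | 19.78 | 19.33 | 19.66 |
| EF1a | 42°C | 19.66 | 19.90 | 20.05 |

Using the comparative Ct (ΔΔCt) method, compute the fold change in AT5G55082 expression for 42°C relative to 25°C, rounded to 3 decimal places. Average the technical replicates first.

Mean Ct: AT5G55082 25°C 30.940; AT5G55082 42°C 25.920; EF1a 25°C 19.590; EF1a 42°C 19.870
ΔCt(25°C) = 30.940 − 19.590 = 11.350
ΔCt(42°C) = 25.920 − 19.870 = 6.050
ΔΔCt = 6.050 − 11.350 = -5.300
Fold change = 2^(−(-5.300)) = 2^5.300 = 39.3966

39.397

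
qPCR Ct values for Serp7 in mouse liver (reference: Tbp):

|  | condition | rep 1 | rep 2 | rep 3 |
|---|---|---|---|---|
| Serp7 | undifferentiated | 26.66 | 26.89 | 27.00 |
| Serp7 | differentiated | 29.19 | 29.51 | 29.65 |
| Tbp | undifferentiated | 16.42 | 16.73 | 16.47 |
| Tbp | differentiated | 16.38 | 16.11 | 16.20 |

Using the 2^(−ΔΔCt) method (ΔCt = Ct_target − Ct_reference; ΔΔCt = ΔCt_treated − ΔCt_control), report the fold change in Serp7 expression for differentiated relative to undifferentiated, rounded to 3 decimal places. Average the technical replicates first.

0.133

Mean Ct: Serp7 undifferentiated 26.850; Serp7 differentiated 29.450; Tbp undifferentiated 16.540; Tbp differentiated 16.230
ΔCt(undifferentiated) = 26.850 − 16.540 = 10.310
ΔCt(differentiated) = 29.450 − 16.230 = 13.220
ΔΔCt = 13.220 − 10.310 = 2.910
Fold change = 2^(−2.910) = 0.1330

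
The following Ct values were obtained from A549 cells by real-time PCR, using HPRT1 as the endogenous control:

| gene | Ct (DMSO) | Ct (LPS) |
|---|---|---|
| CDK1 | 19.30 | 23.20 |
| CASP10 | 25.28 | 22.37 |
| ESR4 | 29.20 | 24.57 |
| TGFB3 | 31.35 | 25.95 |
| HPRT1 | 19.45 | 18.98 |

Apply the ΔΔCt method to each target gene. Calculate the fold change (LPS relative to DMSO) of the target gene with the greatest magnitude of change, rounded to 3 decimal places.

CDK1: ΔΔCt = (23.20−18.98) − (19.30−19.45) = 4.22 − (-0.15) = 4.37; fold change = 2^-4.37 = 0.048
CASP10: ΔΔCt = (22.37−18.98) − (25.28−19.45) = 3.39 − 5.83 = -2.44; fold change = 2^2.44 = 5.426
ESR4: ΔΔCt = (24.57−18.98) − (29.20−19.45) = 5.59 − 9.75 = -4.16; fold change = 2^4.16 = 17.877
TGFB3: ΔΔCt = (25.95−18.98) − (31.35−19.45) = 6.97 − 11.90 = -4.93; fold change = 2^4.93 = 30.484
TGFB3 has the largest |ΔΔCt| = 4.93.

30.484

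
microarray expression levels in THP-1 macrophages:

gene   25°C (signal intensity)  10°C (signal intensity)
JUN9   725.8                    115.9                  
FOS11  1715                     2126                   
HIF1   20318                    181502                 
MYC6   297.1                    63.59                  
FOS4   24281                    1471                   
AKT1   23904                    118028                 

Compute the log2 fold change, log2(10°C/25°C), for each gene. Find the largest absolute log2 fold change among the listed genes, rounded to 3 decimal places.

log2(115.9/725.8) = -2.647  (JUN9)
log2(2126/1715) = 0.310  (FOS11)
log2(181502/20318) = 3.159  (HIF1)
log2(63.59/297.1) = -2.224  (MYC6)
log2(1471/24281) = -4.045  (FOS4)
log2(118028/23904) = 2.304  (AKT1)
The largest magnitude belongs to FOS4.

4.045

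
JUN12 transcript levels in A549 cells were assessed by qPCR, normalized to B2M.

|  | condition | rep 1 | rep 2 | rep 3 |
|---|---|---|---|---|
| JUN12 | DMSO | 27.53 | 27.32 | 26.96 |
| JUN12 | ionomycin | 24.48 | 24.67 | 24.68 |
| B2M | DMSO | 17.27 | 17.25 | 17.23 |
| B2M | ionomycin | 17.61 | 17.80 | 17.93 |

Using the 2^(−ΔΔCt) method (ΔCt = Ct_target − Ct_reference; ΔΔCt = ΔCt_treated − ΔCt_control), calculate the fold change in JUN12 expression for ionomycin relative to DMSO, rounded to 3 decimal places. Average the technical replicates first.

9.126

Mean Ct: JUN12 DMSO 27.270; JUN12 ionomycin 24.610; B2M DMSO 17.250; B2M ionomycin 17.780
ΔCt(DMSO) = 27.270 − 17.250 = 10.020
ΔCt(ionomycin) = 24.610 − 17.780 = 6.830
ΔΔCt = 6.830 − 10.020 = -3.190
Fold change = 2^(−(-3.190)) = 2^3.190 = 9.1261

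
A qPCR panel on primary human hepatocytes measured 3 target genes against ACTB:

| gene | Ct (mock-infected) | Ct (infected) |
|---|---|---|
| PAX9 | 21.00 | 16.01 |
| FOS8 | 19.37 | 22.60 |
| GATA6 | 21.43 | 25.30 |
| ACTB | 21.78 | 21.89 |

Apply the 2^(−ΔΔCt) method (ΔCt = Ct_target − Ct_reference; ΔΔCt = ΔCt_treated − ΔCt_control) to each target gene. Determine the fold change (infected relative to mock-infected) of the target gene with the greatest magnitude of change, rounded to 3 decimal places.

34.297

PAX9: ΔΔCt = (16.01−21.89) − (21.00−21.78) = -5.88 − (-0.78) = -5.10; fold change = 2^5.10 = 34.297
FOS8: ΔΔCt = (22.60−21.89) − (19.37−21.78) = 0.71 − (-2.41) = 3.12; fold change = 2^-3.12 = 0.115
GATA6: ΔΔCt = (25.30−21.89) − (21.43−21.78) = 3.41 − (-0.35) = 3.76; fold change = 2^-3.76 = 0.074
PAX9 has the largest |ΔΔCt| = 5.10.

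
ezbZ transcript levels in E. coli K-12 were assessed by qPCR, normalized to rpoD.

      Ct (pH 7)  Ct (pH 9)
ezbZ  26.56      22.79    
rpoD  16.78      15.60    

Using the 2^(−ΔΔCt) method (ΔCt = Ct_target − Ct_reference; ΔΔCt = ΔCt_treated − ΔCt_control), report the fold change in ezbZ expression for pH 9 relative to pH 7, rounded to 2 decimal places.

6.02

ΔCt(pH 7) = 26.560 − 16.780 = 9.780
ΔCt(pH 9) = 22.790 − 15.600 = 7.190
ΔΔCt = 7.190 − 9.780 = -2.590
Fold change = 2^(−(-2.590)) = 2^2.590 = 6.021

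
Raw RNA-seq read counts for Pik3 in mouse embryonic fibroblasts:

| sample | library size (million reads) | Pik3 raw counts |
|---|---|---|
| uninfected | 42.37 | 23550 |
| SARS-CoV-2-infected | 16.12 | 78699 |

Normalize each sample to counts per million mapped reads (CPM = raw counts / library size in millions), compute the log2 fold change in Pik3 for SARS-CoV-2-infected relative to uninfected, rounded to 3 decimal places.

3.135

CPM(uninfected) = 23550 / 42.37 = 555.8178
CPM(SARS-CoV-2-infected) = 78699 / 16.12 = 4882.0720
Fold change = 4882.0720 / 555.8178 = 8.78358
log2(8.78358) = 3.1348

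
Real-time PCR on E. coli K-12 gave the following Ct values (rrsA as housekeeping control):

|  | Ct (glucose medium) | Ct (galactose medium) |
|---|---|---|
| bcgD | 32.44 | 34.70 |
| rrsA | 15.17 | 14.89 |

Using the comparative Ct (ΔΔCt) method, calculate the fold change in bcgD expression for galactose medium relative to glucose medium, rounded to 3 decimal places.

ΔCt(glucose medium) = 32.440 − 15.170 = 17.270
ΔCt(galactose medium) = 34.700 − 14.890 = 19.810
ΔΔCt = 19.810 − 17.270 = 2.540
Fold change = 2^(−2.540) = 0.1719

0.172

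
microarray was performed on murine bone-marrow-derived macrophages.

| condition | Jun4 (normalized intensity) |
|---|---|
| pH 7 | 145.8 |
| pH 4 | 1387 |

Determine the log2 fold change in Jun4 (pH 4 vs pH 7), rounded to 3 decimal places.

3.250

Fold change = 1387 / 145.8 = 9.5130
log2(9.5130) = 3.2499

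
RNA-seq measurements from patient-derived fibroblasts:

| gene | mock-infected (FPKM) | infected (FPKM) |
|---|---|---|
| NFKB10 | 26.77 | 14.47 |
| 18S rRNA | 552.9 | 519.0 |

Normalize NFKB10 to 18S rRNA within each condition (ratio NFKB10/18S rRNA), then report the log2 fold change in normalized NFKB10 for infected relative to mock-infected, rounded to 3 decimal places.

-0.796

NFKB10/18S rRNA (mock-infected) = 26.77 / 552.9 = 0.048417
NFKB10/18S rRNA (infected) = 14.47 / 519.0 = 0.027881
Fold change = 0.027881 / 0.048417 = 0.5758
log2(0.5758) = -0.7963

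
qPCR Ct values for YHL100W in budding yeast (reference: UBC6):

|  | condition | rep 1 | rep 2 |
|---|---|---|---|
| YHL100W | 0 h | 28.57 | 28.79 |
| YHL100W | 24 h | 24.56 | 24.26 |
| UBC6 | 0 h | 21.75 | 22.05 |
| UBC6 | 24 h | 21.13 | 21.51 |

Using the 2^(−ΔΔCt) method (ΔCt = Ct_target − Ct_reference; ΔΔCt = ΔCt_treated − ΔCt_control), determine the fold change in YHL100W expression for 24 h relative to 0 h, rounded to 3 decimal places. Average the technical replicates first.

12.906

Mean Ct: YHL100W 0 h 28.680; YHL100W 24 h 24.410; UBC6 0 h 21.900; UBC6 24 h 21.320
ΔCt(0 h) = 28.680 − 21.900 = 6.780
ΔCt(24 h) = 24.410 − 21.320 = 3.090
ΔΔCt = 3.090 − 6.780 = -3.690
Fold change = 2^(−(-3.690)) = 2^3.690 = 12.9063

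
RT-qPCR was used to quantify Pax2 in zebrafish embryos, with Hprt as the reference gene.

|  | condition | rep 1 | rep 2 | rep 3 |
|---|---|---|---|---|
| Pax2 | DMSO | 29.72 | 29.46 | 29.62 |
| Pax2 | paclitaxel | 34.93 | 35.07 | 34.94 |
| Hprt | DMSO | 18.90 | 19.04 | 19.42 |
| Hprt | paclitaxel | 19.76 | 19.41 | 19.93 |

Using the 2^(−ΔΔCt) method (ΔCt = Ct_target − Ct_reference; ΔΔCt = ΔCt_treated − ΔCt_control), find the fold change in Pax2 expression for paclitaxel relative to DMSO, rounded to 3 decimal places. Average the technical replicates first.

0.036

Mean Ct: Pax2 DMSO 29.600; Pax2 paclitaxel 34.980; Hprt DMSO 19.120; Hprt paclitaxel 19.700
ΔCt(DMSO) = 29.600 − 19.120 = 10.480
ΔCt(paclitaxel) = 34.980 − 19.700 = 15.280
ΔΔCt = 15.280 − 10.480 = 4.800
Fold change = 2^(−4.800) = 0.0359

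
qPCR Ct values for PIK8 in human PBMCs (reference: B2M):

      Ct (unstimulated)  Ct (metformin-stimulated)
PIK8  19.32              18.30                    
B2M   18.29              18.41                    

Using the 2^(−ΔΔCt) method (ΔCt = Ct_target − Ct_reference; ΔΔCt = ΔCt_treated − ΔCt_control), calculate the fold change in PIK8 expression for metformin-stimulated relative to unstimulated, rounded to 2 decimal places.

2.20

ΔCt(unstimulated) = 19.320 − 18.290 = 1.030
ΔCt(metformin-stimulated) = 18.300 − 18.410 = -0.110
ΔΔCt = -0.110 − 1.030 = -1.140
Fold change = 2^(−(-1.140)) = 2^1.140 = 2.204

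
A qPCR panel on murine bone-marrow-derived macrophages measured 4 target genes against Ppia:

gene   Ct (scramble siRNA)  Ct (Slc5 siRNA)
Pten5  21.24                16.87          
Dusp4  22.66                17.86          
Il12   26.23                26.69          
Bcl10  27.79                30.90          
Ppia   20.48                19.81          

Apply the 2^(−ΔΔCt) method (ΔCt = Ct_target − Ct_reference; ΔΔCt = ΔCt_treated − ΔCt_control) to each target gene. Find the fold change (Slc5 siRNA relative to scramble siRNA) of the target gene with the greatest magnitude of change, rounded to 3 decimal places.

Pten5: ΔΔCt = (16.87−19.81) − (21.24−20.48) = -2.94 − 0.76 = -3.70; fold change = 2^3.70 = 12.996
Dusp4: ΔΔCt = (17.86−19.81) − (22.66−20.48) = -1.95 − 2.18 = -4.13; fold change = 2^4.13 = 17.509
Il12: ΔΔCt = (26.69−19.81) − (26.23−20.48) = 6.88 − 5.75 = 1.13; fold change = 2^-1.13 = 0.457
Bcl10: ΔΔCt = (30.90−19.81) − (27.79−20.48) = 11.09 − 7.31 = 3.78; fold change = 2^-3.78 = 0.073
Dusp4 has the largest |ΔΔCt| = 4.13.

17.509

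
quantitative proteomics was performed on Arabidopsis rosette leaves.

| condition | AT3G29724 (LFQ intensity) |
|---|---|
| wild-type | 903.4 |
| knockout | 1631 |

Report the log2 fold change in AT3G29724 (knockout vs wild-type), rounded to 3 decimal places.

0.852

Fold change = 1631 / 903.4 = 1.8054
log2(1.8054) = 0.8523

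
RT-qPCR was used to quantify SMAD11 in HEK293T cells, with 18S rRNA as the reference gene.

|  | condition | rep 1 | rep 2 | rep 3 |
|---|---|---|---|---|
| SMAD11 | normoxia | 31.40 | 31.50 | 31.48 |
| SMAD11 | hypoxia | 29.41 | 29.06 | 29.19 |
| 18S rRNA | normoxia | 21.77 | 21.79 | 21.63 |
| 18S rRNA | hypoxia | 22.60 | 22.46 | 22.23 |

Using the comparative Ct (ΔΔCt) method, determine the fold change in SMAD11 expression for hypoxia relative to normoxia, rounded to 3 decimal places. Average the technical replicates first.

Mean Ct: SMAD11 normoxia 31.460; SMAD11 hypoxia 29.220; 18S rRNA normoxia 21.730; 18S rRNA hypoxia 22.430
ΔCt(normoxia) = 31.460 − 21.730 = 9.730
ΔCt(hypoxia) = 29.220 − 22.430 = 6.790
ΔΔCt = 6.790 − 9.730 = -2.940
Fold change = 2^(−(-2.940)) = 2^2.940 = 7.6741

7.674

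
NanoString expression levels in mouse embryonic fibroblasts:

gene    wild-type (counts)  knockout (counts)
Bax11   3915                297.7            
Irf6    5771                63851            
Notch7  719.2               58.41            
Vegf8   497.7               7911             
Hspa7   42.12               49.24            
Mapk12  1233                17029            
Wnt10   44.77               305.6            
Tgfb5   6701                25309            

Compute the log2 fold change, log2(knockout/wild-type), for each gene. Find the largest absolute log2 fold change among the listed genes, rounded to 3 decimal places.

3.991

log2(297.7/3915) = -3.717  (Bax11)
log2(63851/5771) = 3.468  (Irf6)
log2(58.41/719.2) = -3.622  (Notch7)
log2(7911/497.7) = 3.991  (Vegf8)
log2(49.24/42.12) = 0.225  (Hspa7)
log2(17029/1233) = 3.788  (Mapk12)
log2(305.6/44.77) = 2.771  (Wnt10)
log2(25309/6701) = 1.917  (Tgfb5)
The largest magnitude belongs to Vegf8.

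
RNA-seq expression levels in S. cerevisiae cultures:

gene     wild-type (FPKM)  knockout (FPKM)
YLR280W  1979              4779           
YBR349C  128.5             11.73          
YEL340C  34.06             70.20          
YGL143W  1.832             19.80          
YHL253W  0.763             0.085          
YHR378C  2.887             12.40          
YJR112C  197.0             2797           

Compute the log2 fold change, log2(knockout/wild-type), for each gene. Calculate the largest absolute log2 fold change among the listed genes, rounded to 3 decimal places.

3.828

log2(4779/1979) = 1.272  (YLR280W)
log2(11.73/128.5) = -3.453  (YBR349C)
log2(70.20/34.06) = 1.043  (YEL340C)
log2(19.80/1.832) = 3.434  (YGL143W)
log2(0.085/0.763) = -3.166  (YHL253W)
log2(12.40/2.887) = 2.103  (YHR378C)
log2(2797/197.0) = 3.828  (YJR112C)
The largest magnitude belongs to YJR112C.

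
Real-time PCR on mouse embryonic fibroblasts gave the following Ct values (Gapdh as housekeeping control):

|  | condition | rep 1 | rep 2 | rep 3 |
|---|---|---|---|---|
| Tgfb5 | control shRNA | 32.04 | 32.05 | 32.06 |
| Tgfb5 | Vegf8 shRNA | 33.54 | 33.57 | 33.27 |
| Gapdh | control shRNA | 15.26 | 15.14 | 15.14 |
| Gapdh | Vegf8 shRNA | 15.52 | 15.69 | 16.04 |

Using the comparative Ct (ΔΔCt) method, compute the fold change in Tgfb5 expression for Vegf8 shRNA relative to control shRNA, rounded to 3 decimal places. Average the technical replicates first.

Mean Ct: Tgfb5 control shRNA 32.050; Tgfb5 Vegf8 shRNA 33.460; Gapdh control shRNA 15.180; Gapdh Vegf8 shRNA 15.750
ΔCt(control shRNA) = 32.050 − 15.180 = 16.870
ΔCt(Vegf8 shRNA) = 33.460 − 15.750 = 17.710
ΔΔCt = 17.710 − 16.870 = 0.840
Fold change = 2^(−0.840) = 0.5586

0.559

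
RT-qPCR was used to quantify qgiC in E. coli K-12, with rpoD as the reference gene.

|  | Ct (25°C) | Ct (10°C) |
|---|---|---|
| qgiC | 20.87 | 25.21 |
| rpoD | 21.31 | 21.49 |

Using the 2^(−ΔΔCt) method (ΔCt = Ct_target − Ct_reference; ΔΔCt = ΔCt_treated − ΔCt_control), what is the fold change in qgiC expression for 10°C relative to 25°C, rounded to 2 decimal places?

0.06

ΔCt(25°C) = 20.870 − 21.310 = -0.440
ΔCt(10°C) = 25.210 − 21.490 = 3.720
ΔΔCt = 3.720 − (-0.440) = 4.160
Fold change = 2^(−4.160) = 0.056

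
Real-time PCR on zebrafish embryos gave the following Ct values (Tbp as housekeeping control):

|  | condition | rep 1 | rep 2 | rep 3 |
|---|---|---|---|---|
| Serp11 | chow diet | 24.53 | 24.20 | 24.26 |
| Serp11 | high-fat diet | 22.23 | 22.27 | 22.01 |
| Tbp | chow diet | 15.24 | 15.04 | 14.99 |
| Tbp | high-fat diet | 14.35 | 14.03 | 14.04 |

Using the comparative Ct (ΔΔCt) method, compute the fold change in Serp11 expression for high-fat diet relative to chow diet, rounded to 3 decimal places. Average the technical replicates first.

Mean Ct: Serp11 chow diet 24.330; Serp11 high-fat diet 22.170; Tbp chow diet 15.090; Tbp high-fat diet 14.140
ΔCt(chow diet) = 24.330 − 15.090 = 9.240
ΔCt(high-fat diet) = 22.170 − 14.140 = 8.030
ΔΔCt = 8.030 − 9.240 = -1.210
Fold change = 2^(−(-1.210)) = 2^1.210 = 2.3134

2.313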